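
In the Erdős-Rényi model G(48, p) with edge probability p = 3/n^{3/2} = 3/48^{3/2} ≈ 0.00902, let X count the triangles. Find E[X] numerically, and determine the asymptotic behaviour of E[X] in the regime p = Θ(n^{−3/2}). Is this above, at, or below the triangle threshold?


Number of potential triangles: C(48, 3) = 17296.
Each occurs with probability p³ ≈ (0.00902)³ ≈ 7.34139e-07.
By linearity: E[X] = C(48, 3)·p³ ≈ 17296 · 7.34139e-07 ≈ 0.013.
Since α = 3/2 > 1, p = c/n^{3/2} = o(1/n) is below the triangle threshold p ~ 1/n. Asymptotically E[X] ~ (c³/6)·n^{3(1−α)} = (3³/6)·n^{-1.5} → 0, so by Markov's inequality G has no triangles w.h.p.

E[X] ≈ 0.013; in regime p = Θ(1/n^{3/2}) E[X] tends to 0 (below the triangle threshold p ~ 1/n).


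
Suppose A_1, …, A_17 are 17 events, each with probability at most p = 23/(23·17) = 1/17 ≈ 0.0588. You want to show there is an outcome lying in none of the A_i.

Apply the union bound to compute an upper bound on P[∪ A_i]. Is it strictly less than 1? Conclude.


Union bound: P[∪_{i=1}^{17} A_i] ≤ Σ_i P[A_i] ≤ 17·p = 17·(1/17) = 1.
Numerically: 1 ≈ 1.0000.
Is 1 < 1? NO.
Since the bound 1 is ≥ 1, the union bound is uninformative here; it does NOT by itself certify existence.

17·p = 1 ≈ 1.0000; existence NOT certified by the union bound.


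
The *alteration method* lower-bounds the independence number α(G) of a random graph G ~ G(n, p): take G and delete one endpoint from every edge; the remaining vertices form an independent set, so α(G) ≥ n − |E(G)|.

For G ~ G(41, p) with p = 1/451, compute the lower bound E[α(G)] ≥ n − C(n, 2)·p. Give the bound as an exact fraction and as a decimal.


E[|E(G)|] = C(41, 2)·p = 820 · (1/451) = 20/11.
E[α(G)] ≥ n − E[|E(G)|] = 41 − 20/11 = 431/11.
Numerically: ≈ 39.181818.
(This is only a lower bound; the true E[α(G)] may be larger.)

E[α(G)] ≥ 431/11 ≈ 39.181818.


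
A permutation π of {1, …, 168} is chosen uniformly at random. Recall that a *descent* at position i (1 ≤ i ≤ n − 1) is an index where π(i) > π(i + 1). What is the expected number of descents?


Write X = Σ X_I over i = 1, …, 167, with X_I the indicator of one descent.
There are 167 indicators.
For each fixed i, the pair (π(i), π(i+1)) is a uniformly random ordered pair of distinct values from {1, …, 168}; by symmetry P[π(i) > π(i+1)] = 1/2.
By linearity: E[X] = 167 · (1/2) = (168 − 1) · (1/2) = 167/2 ≈ 83.50000.

E[X] = 167/2 = 83.50000.


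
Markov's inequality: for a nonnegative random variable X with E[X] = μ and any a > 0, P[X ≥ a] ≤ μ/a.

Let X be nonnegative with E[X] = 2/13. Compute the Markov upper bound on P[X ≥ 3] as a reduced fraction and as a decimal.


μ = E[X] = 2/13, a = 3.
Markov: P[X ≥ 3] ≤ μ/a = (2/13)/3 = 2/39.
Numerically: ≈ 0.0513.
(Since a = 3 > μ = 0.1538, the bound 2/39 is < 1 and informative.)

P[X ≥ 3] ≤ 2/39 ≈ 0.0513.


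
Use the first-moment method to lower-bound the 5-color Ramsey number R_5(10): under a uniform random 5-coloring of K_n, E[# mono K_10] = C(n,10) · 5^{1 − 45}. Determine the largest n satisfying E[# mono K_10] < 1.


We need C(n, 10) · 5^{1 − 45} < 1, i.e. C(n, 10) < 5^{45 − 1} = 5684341886080801486968994140625.
Check values of n near the boundary:
  n = 5387: C(5387, 10) = 5624406917627224603154306376491; 5624406917627224603154306376491 < 5684341886080801486968994140625? YES
  n = 5388: C(5388, 10) = 5634865093375880654852250419586; 5634865093375880654852250419586 < 5684341886080801486968994140625? YES
  n = 5389: C(5389, 10) = 5645340767466558997768874792926; 5645340767466558997768874792926 < 5684341886080801486968994140625? YES
  n = 5390: C(5390, 10) = 5655833965919099070255434039753; 5655833965919099070255434039753 < 5684341886080801486968994140625? YES
  n = 5391: C(5391, 10) = 5666344714787188828795213697883; 5666344714787188828795213697883 < 5684341886080801486968994140625? YES
  n = 5392: C(5392, 10) = 5676873040158402483252283957448; 5676873040158402483252283957448 < 5684341886080801486968994140625? YES
  n = 5393: C(5393, 10) = 5687418968154238267170642278008; 5687418968154238267170642278008 < 5684341886080801486968994140625? NO
  n = 5394: C(5394, 10) = 5697982524930156243149785372878; 5697982524930156243149785372878 < 5684341886080801486968994140625? NO
  n = 5395: C(5395, 10) = 5708563736675616143322765475706; 5708563736675616143322765475706 < 5684341886080801486968994140625? NO
The largest n with C(n, 10) < 5684341886080801486968994140625 is n = 5392 (where E[X] = 5676873040158402483252283957448/5684341886080801486968994140625 ≈ 0.9986861). Hence R_5(10) > 5392, i.e. R_5(10) ≥ 5393.

Largest n = 5392; hence R_5(10) > 5392.


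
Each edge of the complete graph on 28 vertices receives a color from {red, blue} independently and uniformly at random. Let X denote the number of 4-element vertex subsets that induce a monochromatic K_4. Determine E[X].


Let X = Σ_S X_S over the C(28, 4) = 20475 subsets S of size 4, where X_S = 1 if the K_4 on S is monochromatic.
For a fixed S, the K_4 on S has C(4, 2) = 6 edges. P[all 6 edges red] = (1/2)^6, and likewise for blue, so P[monochromatic] = 2·(1/2)^6 = 2^{1 − 6} = 1/32.
Summing: E[X] = C(28, 4) · 2^{1 − 6} = 20475 · 1/32 = 20475/32.
Numerically: E[X] ≈ 639.8438.

E[X] = C(28,4)·2^(1−C(4,2)) = 20475/32 ≈ 639.8438.


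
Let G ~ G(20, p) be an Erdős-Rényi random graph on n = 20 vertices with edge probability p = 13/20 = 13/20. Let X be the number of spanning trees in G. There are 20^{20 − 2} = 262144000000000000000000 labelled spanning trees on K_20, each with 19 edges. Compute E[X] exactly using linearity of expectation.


K_20 has 20^{20 − 2} = 262144000000000000000000 labelled spanning trees.
For each such spanning tree H, let X_H = 1 if all 19 edges of H are present in G. Then P[X_H = 1] = p^{19} = (13/20)^{19} = 1461920290375446110677/5242880000000000000000000.
By linearity: E[X] = Σ_H E[X_H] = 262144000000000000000000 · p^{19} = 262144000000000000000000 · 1461920290375446110677/5242880000000000000000000 = 1461920290375446110677/20.
Numerically: E[X] ≈ 7.3096e+19.

E[X] = 262144000000000000000000 · (13/20)^{19} = 1461920290375446110677/20 ≈ 7.3096e+19.


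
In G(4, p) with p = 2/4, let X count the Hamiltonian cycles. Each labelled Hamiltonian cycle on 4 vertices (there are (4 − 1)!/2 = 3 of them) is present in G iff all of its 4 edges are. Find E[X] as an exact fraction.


K_4 has (4 − 1)!/2 = 3 labelled Hamiltonian cycles.
For each such Hamiltonian cycle H, let X_H = 1 if all 4 edges of H are present in G. Then P[X_H = 1] = p^{4} = (1/2)^{4} = 1/16.
Summing the indicators: E[X] = Σ_H E[X_H] = 3 · p^{4} = 3 · 1/16 = 3/16.
Numerically: E[X] ≈ 0.1875.

E[X] = 3 · (1/2)^{4} = 3/16 ≈ 0.1875.


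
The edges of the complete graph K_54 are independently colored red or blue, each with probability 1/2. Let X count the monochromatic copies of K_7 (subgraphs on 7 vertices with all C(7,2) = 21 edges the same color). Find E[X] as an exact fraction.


Let X = Σ_S X_S over the C(54, 7) = 177100560 subsets S of size 7, where X_S = 1 if the K_7 on S is monochromatic.
For a fixed S, the K_7 on S has C(7, 2) = 21 edges. P[all 21 edges red] = (1/2)^21, and likewise for blue, so P[monochromatic] = 2·(1/2)^21 = 2^{1 − 21} = 1/1048576.
Summing: E[X] = C(54, 7) · 2^{1 − 21} = 177100560 · 1/1048576 = 11068785/65536.
Numerically: E[X] ≈ 168.896.

E[X] = C(54,7)·2^(1−C(7,2)) = 11068785/65536 ≈ 168.896.


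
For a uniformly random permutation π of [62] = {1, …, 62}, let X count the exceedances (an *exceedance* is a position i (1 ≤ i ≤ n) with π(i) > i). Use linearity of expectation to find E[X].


Write X = Σ_{i=1}^{62} X_i, where X_i = 1_{π(i) > i}.
For each fixed i, π(i) is uniform over {1, …, 62} (marginal of a uniform permutation), so P[π(i) > i] = (n − i)/n. Summing: Σ_{i=1}^{62} (n − i)/n = (0 + 1 + … + 61)/62 = 62(62 − 1)/(2·62) = (62 − 1)/2.
Hence E[X] = Σ_{i=1}^{62} (62 − i)/62 = 61/2 ≈ 30.50000.

E[X] = 61/2 = 30.50000.


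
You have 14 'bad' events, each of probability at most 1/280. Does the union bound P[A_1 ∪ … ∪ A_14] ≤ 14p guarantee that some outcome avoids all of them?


Union bound: P[∪_{i=1}^{14} A_i] ≤ Σ_i P[A_i] ≤ 14·p = 14·(1/280) = 1/20.
Numerically: 1/20 ≈ 0.0500.
Is 1/20 < 1? YES.
Since P[∪ A_i] ≤ 1/20 < 1, the complement has P[∩ A_i^c] ≥ 1 − 1/20 = 19/20 > 0, so some outcome avoids every A_i.

14·p = 1/20 ≈ 0.0500; existence CERTIFIED by the union bound.


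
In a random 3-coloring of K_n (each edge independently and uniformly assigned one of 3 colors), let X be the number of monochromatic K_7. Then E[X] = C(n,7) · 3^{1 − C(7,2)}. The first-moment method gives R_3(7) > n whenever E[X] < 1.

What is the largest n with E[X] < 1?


We need C(n, 7) · 3^{1 − 21} < 1, i.e. C(n, 7) < 3^{21 − 1} = 3486784401.
Check values of n near the boundary:
  n = 77: C(77, 7) = 2404808340; 2404808340 < 3486784401? YES
  n = 78: C(78, 7) = 2641902120; 2641902120 < 3486784401? YES
  n = 79: C(79, 7) = 2898753715; 2898753715 < 3486784401? YES
  n = 80: C(80, 7) = 3176716400; 3176716400 < 3486784401? YES
  n = 81: C(81, 7) = 3477216600; 3477216600 < 3486784401? YES
  n = 82: C(82, 7) = 3801756816; 3801756816 < 3486784401? NO
  n = 83: C(83, 7) = 4151918628; 4151918628 < 3486784401? NO
  n = 84: C(84, 7) = 4529365776; 4529365776 < 3486784401? NO
The largest n with C(n, 7) < 3486784401 is n = 81 (where E[X] = 42928600/43046721 ≈ 0.9972560). Hence R_3(7) > 81, i.e. R_3(7) ≥ 82.

Largest n = 81; hence R_3(7) > 81.


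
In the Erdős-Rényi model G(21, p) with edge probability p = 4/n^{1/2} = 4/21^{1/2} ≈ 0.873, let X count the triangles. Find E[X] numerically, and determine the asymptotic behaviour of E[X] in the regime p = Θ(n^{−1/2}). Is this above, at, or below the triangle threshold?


Number of potential triangles: C(21, 3) = 1330.
Each occurs with probability p³ ≈ (0.873)³ ≈ 6.65045e-01.
By linearity: E[X] = C(21, 3)·p³ ≈ 1330 · 6.65045e-01 ≈ 884.510.
Since α = 1/2 < 1, p = c/n^{1/2} ≫ 1/n is above the triangle threshold p ~ 1/n. Asymptotically E[X] ~ (c³/6)·n^{3(1−α)} = (4³/6)·n^{1.5} → ∞; triangles are abundant w.h.p.

E[X] ≈ 884.510; in regime p = Θ(1/n^{1/2}) E[X] diverges (above the triangle threshold p ~ 1/n).


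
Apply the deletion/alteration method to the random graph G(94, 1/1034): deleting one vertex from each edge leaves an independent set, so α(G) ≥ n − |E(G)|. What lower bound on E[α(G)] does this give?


E[|E(G)|] = C(94, 2)·p = 4371 · (1/1034) = 93/22.
E[α(G)] ≥ n − E[|E(G)|] = 94 − 93/22 = 1975/22.
Numerically: ≈ 89.7727.
(This is only a lower bound; the true E[α(G)] may be larger.)

E[α(G)] ≥ 1975/22 ≈ 89.7727.


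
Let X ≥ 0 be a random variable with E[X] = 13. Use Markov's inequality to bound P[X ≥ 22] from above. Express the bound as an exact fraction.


μ = E[X] = 13, a = 22.
Markov: P[X ≥ 22] ≤ μ/a = (13)/22 = 13/22.
Numerically: ≈ 0.590909.
(Since a = 22 > μ = 13.000000, the bound 13/22 is < 1 and informative.)

P[X ≥ 22] ≤ 13/22 ≈ 0.590909.


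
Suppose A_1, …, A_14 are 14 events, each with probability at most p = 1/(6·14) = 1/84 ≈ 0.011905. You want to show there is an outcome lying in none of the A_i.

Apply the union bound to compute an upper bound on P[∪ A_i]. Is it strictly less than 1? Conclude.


Union bound: P[∪_{i=1}^{14} A_i] ≤ Σ_i P[A_i] ≤ 14·p = 14·(1/84) = 1/6.
Numerically: 1/6 ≈ 0.166667.
Is 1/6 < 1? YES.
Since P[∪ A_i] ≤ 1/6 < 1, the complement has P[∩ A_i^c] ≥ 1 − 1/6 = 5/6 > 0, so some outcome avoids every A_i.

14·p = 1/6 ≈ 0.166667; existence CERTIFIED by the union bound.


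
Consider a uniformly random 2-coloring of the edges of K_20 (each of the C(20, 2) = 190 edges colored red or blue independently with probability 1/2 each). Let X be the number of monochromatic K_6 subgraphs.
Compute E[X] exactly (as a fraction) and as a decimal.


Let X = Σ_S X_S over the C(20, 6) = 38760 subsets S of size 6, where X_S = 1 if the K_6 on S is monochromatic.
For a fixed S, the K_6 on S has C(6, 2) = 15 edges. P[all 15 edges red] = (1/2)^15, and likewise for blue, so P[monochromatic] = 2·(1/2)^15 = 2^{1 − 15} = 1/16384.
By linearity: E[X] = C(20, 6) · 2^{1 − 15} = 38760 · 1/16384 = 4845/2048.
Numerically: E[X] ≈ 2.3657.

E[X] = C(20,6)·2^(1−C(6,2)) = 4845/2048 ≈ 2.3657.


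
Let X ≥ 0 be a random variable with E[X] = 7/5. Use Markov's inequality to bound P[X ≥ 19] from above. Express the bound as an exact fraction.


μ = E[X] = 7/5, a = 19.
Markov: P[X ≥ 19] ≤ μ/a = (7/5)/19 = 7/95.
Numerically: ≈ 0.07368.
(Since a = 19 > μ = 1.40000, the bound 7/95 is < 1 and informative.)

P[X ≥ 19] ≤ 7/95 ≈ 0.07368.


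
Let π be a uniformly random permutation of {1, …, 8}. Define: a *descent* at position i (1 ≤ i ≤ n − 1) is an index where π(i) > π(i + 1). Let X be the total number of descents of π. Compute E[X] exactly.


Write X = Σ X_I over i = 1, …, 7, with X_I the indicator of one descent.
There are 7 indicators.
For each fixed i, the pair (π(i), π(i+1)) is a uniformly random ordered pair of distinct values from {1, …, 8}; by symmetry P[π(i) > π(i+1)] = 1/2.
By linearity: E[X] = 7 · (1/2) = (8 − 1) · (1/2) = 7/2 ≈ 3.50000.

E[X] = 7/2 = 3.50000.


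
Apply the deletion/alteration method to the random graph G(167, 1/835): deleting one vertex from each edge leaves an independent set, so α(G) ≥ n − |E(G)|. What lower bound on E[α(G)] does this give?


E[|E(G)|] = C(167, 2)·p = 13861 · (1/835) = 83/5.
E[α(G)] ≥ n − E[|E(G)|] = 167 − 83/5 = 752/5.
Numerically: ≈ 150.400.
(This is only a lower bound; the true E[α(G)] may be larger.)

E[α(G)] ≥ 752/5 ≈ 150.400.


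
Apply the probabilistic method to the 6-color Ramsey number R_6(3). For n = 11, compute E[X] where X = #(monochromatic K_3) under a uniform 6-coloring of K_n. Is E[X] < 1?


E[X] = C(11, 3) · 6^{1 − 3} = 165 · 6^{−2} = 165/36.
As a reduced fraction: E[X] = 55/12 ≈ 4.58333.
Is E[X] < 1? NO.
Since E[X] ≥ 1, the first-moment bound is inconclusive at n = 11; it does NOT by itself certify R_6(3) > 11.

E[X] = 55/12 ≈ 4.58333; E[X] ≥ 1; first-moment method inconclusive here.


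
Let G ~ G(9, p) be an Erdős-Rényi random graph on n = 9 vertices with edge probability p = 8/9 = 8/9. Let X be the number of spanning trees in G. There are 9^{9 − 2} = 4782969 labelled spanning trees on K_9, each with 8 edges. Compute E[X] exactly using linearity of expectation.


K_9 has 9^{9 − 2} = 4782969 labelled spanning trees.
For each such spanning tree H, let X_H = 1 if all 8 edges of H are present in G. Then P[X_H = 1] = p^{8} = (8/9)^{8} = 16777216/43046721.
Summing the indicators: E[X] = Σ_H E[X_H] = 4782969 · p^{8} = 4782969 · 16777216/43046721 = 16777216/9.
Numerically: E[X] ≈ 1.86e+06.

E[X] = 4782969 · (8/9)^{8} = 16777216/9 ≈ 1.86e+06.


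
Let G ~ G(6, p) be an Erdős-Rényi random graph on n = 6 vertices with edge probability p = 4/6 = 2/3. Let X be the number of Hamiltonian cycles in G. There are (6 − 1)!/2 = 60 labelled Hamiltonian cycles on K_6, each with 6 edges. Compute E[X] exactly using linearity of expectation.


K_6 has (6 − 1)!/2 = 60 labelled Hamiltonian cycles.
For each such Hamiltonian cycle H, let X_H = 1 if all 6 edges of H are present in G. Then P[X_H = 1] = p^{6} = (2/3)^{6} = 64/729.
By linearity of expectation: E[X] = Σ_H E[X_H] = 60 · p^{6} = 60 · 64/729 = 1280/243.
Numerically: E[X] ≈ 5.267.

E[X] = 60 · (2/3)^{6} = 1280/243 ≈ 5.267.


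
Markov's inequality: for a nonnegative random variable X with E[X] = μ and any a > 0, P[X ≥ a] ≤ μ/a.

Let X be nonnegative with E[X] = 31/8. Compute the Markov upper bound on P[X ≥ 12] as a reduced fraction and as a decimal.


μ = E[X] = 31/8, a = 12.
Markov: P[X ≥ 12] ≤ μ/a = (31/8)/12 = 31/96.
Numerically: ≈ 0.32292.
(Since a = 12 > μ = 3.87500, the bound 31/96 is < 1 and informative.)

P[X ≥ 12] ≤ 31/96 ≈ 0.32292.


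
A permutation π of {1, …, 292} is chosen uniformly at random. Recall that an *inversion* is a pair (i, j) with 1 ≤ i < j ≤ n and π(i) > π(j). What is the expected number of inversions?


Write X = Σ X_I over the C(292, 2) = 42486 pairs i < j, with X_I the indicator of one inversion.
There are 42486 indicators.
For each fixed pair i < j, the values π(i) and π(j) are two distinct elements of {1, …, 292} in uniformly random order; by symmetry P[π(i) > π(j)] = 1/2.
By linearity: E[X] = 42486 · (1/2) = C(292, 2) · (1/2) = 42486/2 = 21243 ≈ 21243.0000.

E[X] = 21243 = 21243.0000.


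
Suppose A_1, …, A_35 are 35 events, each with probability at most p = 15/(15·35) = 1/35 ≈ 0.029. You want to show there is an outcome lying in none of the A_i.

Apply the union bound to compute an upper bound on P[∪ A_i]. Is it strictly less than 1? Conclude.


Union bound: P[∪_{i=1}^{35} A_i] ≤ Σ_i P[A_i] ≤ 35·p = 35·(1/35) = 1.
Numerically: 1 ≈ 1.000.
Is 1 < 1? NO.
Since the bound 1 is ≥ 1, the union bound is uninformative here; it does NOT by itself certify existence.

35·p = 1 ≈ 1.000; existence NOT certified by the union bound.


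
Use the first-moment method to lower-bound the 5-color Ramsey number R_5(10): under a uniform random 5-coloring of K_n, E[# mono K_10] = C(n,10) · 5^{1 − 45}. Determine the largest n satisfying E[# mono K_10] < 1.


We need C(n, 10) · 5^{1 − 45} < 1, i.e. C(n, 10) < 5^{45 − 1} = 5684341886080801486968994140625.
Check values of n near the boundary:
  n = 5388: C(5388, 10) = 5634865093375880654852250419586; 5634865093375880654852250419586 < 5684341886080801486968994140625? YES
  n = 5389: C(5389, 10) = 5645340767466558997768874792926; 5645340767466558997768874792926 < 5684341886080801486968994140625? YES
  n = 5390: C(5390, 10) = 5655833965919099070255434039753; 5655833965919099070255434039753 < 5684341886080801486968994140625? YES
  n = 5391: C(5391, 10) = 5666344714787188828795213697883; 5666344714787188828795213697883 < 5684341886080801486968994140625? YES
  n = 5392: C(5392, 10) = 5676873040158402483252283957448; 5676873040158402483252283957448 < 5684341886080801486968994140625? YES
  n = 5393: C(5393, 10) = 5687418968154238267170642278008; 5687418968154238267170642278008 < 5684341886080801486968994140625? NO
The largest n with C(n, 10) < 5684341886080801486968994140625 is n = 5392 (where E[X] = 5676873040158402483252283957448/5684341886080801486968994140625 ≈ 0.998686). Hence R_5(10) > 5392, i.e. R_5(10) ≥ 5393.

Largest n = 5392; hence R_5(10) > 5392.


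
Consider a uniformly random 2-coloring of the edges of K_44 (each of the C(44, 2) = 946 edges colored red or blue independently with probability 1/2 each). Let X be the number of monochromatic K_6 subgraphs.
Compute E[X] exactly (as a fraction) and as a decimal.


Let X = Σ_S X_S over the C(44, 6) = 7059052 subsets S of size 6, where X_S = 1 if the K_6 on S is monochromatic.
For a fixed S, the K_6 on S has C(6, 2) = 15 edges. P[all 15 edges red] = (1/2)^15, and likewise for blue, so P[monochromatic] = 2·(1/2)^15 = 2^{1 − 15} = 1/16384.
Summing: E[X] = C(44, 6) · 2^{1 − 15} = 7059052 · 1/16384 = 1764763/4096.
Numerically: E[X] ≈ 430.850.

E[X] = C(44,6)·2^(1−C(6,2)) = 1764763/4096 ≈ 430.850.


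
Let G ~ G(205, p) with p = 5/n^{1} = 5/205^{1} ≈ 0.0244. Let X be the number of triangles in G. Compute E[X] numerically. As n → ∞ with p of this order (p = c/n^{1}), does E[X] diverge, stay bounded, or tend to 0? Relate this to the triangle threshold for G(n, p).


Number of potential triangles: C(205, 3) = 1414910.
Each occurs with probability p³ ≈ (0.0244)³ ≈ 1.45094e-05.
By linearity: E[X] = C(205, 3)·p³ ≈ 1414910 · 1.45094e-05 ≈ 20.529.
Here α = 1, so p = 5/n is exactly at the triangle threshold p ~ 1/n. Asymptotically E[X] → c³/6 = 5³/6 = 125/6 ≈ 20.833, a bounded constant. In this regime the triangle count is asymptotically Poisson(c³/6).

E[X] ≈ 20.529; in regime p = Θ(1/n^{1}) E[X] stays bounded (at the triangle threshold p ~ 1/n).


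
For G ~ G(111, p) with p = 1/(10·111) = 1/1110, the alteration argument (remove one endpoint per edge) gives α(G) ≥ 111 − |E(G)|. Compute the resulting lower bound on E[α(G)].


E[|E(G)|] = C(111, 2)·p = 6105 · (1/1110) = 11/2.
E[α(G)] ≥ n − E[|E(G)|] = 111 − 11/2 = 211/2.
Numerically: ≈ 105.500000.
(This is only a lower bound; the true E[α(G)] may be larger.)

E[α(G)] ≥ 211/2 ≈ 105.500000.


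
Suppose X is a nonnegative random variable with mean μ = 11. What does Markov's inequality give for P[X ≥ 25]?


μ = E[X] = 11, a = 25.
Markov: P[X ≥ 25] ≤ μ/a = (11)/25 = 11/25.
Numerically: ≈ 0.440000.
(Since a = 25 > μ = 11.000000, the bound 11/25 is < 1 and informative.)

P[X ≥ 25] ≤ 11/25 ≈ 0.440000.


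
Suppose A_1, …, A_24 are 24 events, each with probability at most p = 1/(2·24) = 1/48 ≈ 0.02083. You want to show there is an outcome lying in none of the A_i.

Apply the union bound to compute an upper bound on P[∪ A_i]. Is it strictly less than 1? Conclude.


Union bound: P[∪_{i=1}^{24} A_i] ≤ Σ_i P[A_i] ≤ 24·p = 24·(1/48) = 1/2.
Numerically: 1/2 ≈ 0.50000.
Is 1/2 < 1? YES.
Since P[∪ A_i] ≤ 1/2 < 1, the complement has P[∩ A_i^c] ≥ 1 − 1/2 = 1/2 > 0, so some outcome avoids every A_i.

24·p = 1/2 ≈ 0.50000; existence CERTIFIED by the union bound.


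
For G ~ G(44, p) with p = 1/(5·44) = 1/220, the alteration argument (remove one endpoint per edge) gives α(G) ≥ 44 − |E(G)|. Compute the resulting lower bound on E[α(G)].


E[|E(G)|] = C(44, 2)·p = 946 · (1/220) = 43/10.
E[α(G)] ≥ n − E[|E(G)|] = 44 − 43/10 = 397/10.
Numerically: ≈ 39.7000.
(This is only a lower bound; the true E[α(G)] may be larger.)

E[α(G)] ≥ 397/10 ≈ 39.7000.


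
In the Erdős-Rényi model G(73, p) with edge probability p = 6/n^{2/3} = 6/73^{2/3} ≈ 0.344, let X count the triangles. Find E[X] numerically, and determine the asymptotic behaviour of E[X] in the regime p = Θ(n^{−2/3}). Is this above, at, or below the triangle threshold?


Number of potential triangles: C(73, 3) = 62196.
Each occurs with probability p³ ≈ (0.344)³ ≈ 4.05329e-02.
By linearity: E[X] = C(73, 3)·p³ ≈ 62196 · 4.05329e-02 ≈ 2520.986.
Since α = 2/3 < 1, p = c/n^{2/3} ≫ 1/n is above the triangle threshold p ~ 1/n. Asymptotically E[X] ~ (c³/6)·n^{3(1−α)} = (6³/6)·n^{1} → ∞; triangles are abundant w.h.p.

E[X] ≈ 2520.986; in regime p = Θ(1/n^{2/3}) E[X] diverges (above the triangle threshold p ~ 1/n).


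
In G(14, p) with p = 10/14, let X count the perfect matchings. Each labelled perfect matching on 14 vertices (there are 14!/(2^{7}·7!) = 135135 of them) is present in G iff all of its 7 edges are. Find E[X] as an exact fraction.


K_14 has 14!/(2^{7}·7!) = 135135 labelled perfect matchings.
For each such perfect matching H, let X_H = 1 if all 7 edges of H are present in G. Then P[X_H = 1] = p^{7} = (5/7)^{7} = 78125/823543.
By linearity of expectation: E[X] = Σ_H E[X_H] = 135135 · p^{7} = 135135 · 78125/823543 = 1508203125/117649.
Numerically: E[X] ≈ 12820.

E[X] = 135135 · (5/7)^{7} = 1508203125/117649 ≈ 12820.


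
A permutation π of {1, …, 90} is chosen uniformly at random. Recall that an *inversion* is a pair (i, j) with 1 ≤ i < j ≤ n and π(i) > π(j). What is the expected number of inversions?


Write X = Σ X_I over the C(90, 2) = 4005 pairs i < j, with X_I the indicator of one inversion.
There are 4005 indicators.
For each fixed pair i < j, the values π(i) and π(j) are two distinct elements of {1, …, 90} in uniformly random order; by symmetry P[π(i) > π(j)] = 1/2.
By linearity: E[X] = 4005 · (1/2) = C(90, 2) · (1/2) = 4005/2 = 4005/2 ≈ 2002.500.

E[X] = 4005/2 = 2002.500.


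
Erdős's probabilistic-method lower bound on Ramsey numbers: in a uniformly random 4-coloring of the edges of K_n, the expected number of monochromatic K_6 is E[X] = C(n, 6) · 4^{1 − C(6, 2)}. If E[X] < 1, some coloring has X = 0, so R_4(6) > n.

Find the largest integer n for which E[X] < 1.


We need C(n, 6) · 4^{1 − 15} < 1, i.e. C(n, 6) < 4^{15 − 1} = 268435456.
Check values of n near the boundary:
  n = 73: C(73, 6) = 170230452; 170230452 < 268435456? YES
  n = 74: C(74, 6) = 185250786; 185250786 < 268435456? YES
  n = 75: C(75, 6) = 201359550; 201359550 < 268435456? YES
  n = 76: C(76, 6) = 218618940; 218618940 < 268435456? YES
  n = 77: C(77, 6) = 237093780; 237093780 < 268435456? YES
  n = 78: C(78, 6) = 256851595; 256851595 < 268435456? YES
  n = 79: C(79, 6) = 277962685; 277962685 < 268435456? NO
  n = 80: C(80, 6) = 300500200; 300500200 < 268435456? NO
  n = 81: C(81, 6) = 324540216; 324540216 < 268435456? NO
The largest n with C(n, 6) < 268435456 is n = 78 (where E[X] = 256851595/268435456 ≈ 0.957). Hence R_4(6) > 78, i.e. R_4(6) ≥ 79.

Largest n = 78; hence R_4(6) > 78.


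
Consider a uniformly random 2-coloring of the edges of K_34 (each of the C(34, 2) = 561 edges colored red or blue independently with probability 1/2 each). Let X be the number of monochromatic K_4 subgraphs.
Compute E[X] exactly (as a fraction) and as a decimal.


Let X = Σ_S X_S over the C(34, 4) = 46376 subsets S of size 4, where X_S = 1 if the K_4 on S is monochromatic.
For a fixed S, the K_4 on S has C(4, 2) = 6 edges. P[all 6 edges red] = (1/2)^6, and likewise for blue, so P[monochromatic] = 2·(1/2)^6 = 2^{1 − 6} = 1/32.
By linearity of expectation: E[X] = C(34, 4) · 2^{1 − 6} = 46376 · 1/32 = 5797/4.
Numerically: E[X] ≈ 1449.25000.

E[X] = C(34,4)·2^(1−C(4,2)) = 5797/4 ≈ 1449.25000.


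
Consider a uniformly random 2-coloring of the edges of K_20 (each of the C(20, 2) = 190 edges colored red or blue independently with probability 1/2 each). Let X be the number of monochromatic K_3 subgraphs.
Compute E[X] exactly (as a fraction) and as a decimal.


Let X = Σ_S X_S over the C(20, 3) = 1140 subsets S of size 3, where X_S = 1 if the K_3 on S is monochromatic.
For a fixed S, the K_3 on S has C(3, 2) = 3 edges. P[all 3 edges red] = (1/2)^3, and likewise for blue, so P[monochromatic] = 2·(1/2)^3 = 2^{1 − 3} = 1/4.
By linearity: E[X] = C(20, 3) · 2^{1 − 3} = 1140 · 1/4 = 285.
Numerically: E[X] ≈ 285.000.

E[X] = C(20,3)·2^(1−C(3,2)) = 285 ≈ 285.000.


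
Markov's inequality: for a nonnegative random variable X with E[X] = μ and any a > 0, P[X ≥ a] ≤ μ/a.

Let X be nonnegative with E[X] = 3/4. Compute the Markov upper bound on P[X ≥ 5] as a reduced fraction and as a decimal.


μ = E[X] = 3/4, a = 5.
Markov: P[X ≥ 5] ≤ μ/a = (3/4)/5 = 3/20.
Numerically: ≈ 0.1500.
(Since a = 5 > μ = 0.7500, the bound 3/20 is < 1 and informative.)

P[X ≥ 5] ≤ 3/20 ≈ 0.1500.


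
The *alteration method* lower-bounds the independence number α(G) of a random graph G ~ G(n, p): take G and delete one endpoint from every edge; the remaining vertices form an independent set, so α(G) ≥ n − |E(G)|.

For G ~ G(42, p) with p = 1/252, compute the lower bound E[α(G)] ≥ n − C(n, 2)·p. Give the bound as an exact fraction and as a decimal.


E[|E(G)|] = C(42, 2)·p = 861 · (1/252) = 41/12.
E[α(G)] ≥ n − E[|E(G)|] = 42 − 41/12 = 463/12.
Numerically: ≈ 38.583.
(This is only a lower bound; the true E[α(G)] may be larger.)

E[α(G)] ≥ 463/12 ≈ 38.583.


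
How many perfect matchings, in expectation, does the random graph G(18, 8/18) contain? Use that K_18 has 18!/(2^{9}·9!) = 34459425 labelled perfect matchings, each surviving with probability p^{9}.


K_18 has 18!/(2^{9}·9!) = 34459425 labelled perfect matchings.
For each such perfect matching H, let X_H = 1 if all 9 edges of H are present in G. Then P[X_H = 1] = p^{9} = (4/9)^{9} = 262144/387420489.
Summing the indicators: E[X] = Σ_H E[X_H] = 34459425 · p^{9} = 34459425 · 262144/387420489 = 111522611200/4782969.
Numerically: E[X] ≈ 2.332e+04.

E[X] = 34459425 · (4/9)^{9} = 111522611200/4782969 ≈ 2.332e+04.


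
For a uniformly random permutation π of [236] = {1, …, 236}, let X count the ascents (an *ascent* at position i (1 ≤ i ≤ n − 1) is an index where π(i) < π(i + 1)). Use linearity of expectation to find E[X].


Write X = Σ X_I over i = 1, …, 235, with X_I the indicator of one ascent.
There are 235 indicators.
For each fixed i, the pair (π(i), π(i+1)) is a uniformly random ordered pair of distinct values from {1, …, 236}; by symmetry P[π(i) < π(i+1)] = 1/2.
By linearity: E[X] = 235 · (1/2) = (236 − 1) · (1/2) = 235/2 ≈ 117.500000.

E[X] = 235/2 = 117.500000.


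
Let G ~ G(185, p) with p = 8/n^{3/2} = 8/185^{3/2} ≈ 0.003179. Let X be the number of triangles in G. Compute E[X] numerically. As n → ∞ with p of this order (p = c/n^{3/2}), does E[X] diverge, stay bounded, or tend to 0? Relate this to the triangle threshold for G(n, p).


Number of potential triangles: C(185, 3) = 1038220.
Each occurs with probability p³ ≈ (0.003179)³ ≈ 3.213640e-08.
By linearity: E[X] = C(185, 3)·p³ ≈ 1038220 · 3.213640e-08 ≈ 0.0334.
Since α = 3/2 > 1, p = c/n^{3/2} = o(1/n) is below the triangle threshold p ~ 1/n. Asymptotically E[X] ~ (c³/6)·n^{3(1−α)} = (8³/6)·n^{-1.5} → 0, so by Markov's inequality G has no triangles w.h.p.

E[X] ≈ 0.0334; in regime p = Θ(1/n^{3/2}) E[X] tends to 0 (below the triangle threshold p ~ 1/n).


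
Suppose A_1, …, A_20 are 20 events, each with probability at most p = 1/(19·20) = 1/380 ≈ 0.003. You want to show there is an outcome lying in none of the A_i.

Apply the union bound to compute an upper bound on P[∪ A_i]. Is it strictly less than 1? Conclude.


Union bound: P[∪_{i=1}^{20} A_i] ≤ Σ_i P[A_i] ≤ 20·p = 20·(1/380) = 1/19.
Numerically: 1/19 ≈ 0.053.
Is 1/19 < 1? YES.
Since P[∪ A_i] ≤ 1/19 < 1, the complement has P[∩ A_i^c] ≥ 1 − 1/19 = 18/19 > 0, so some outcome avoids every A_i.

20·p = 1/19 ≈ 0.053; existence CERTIFIED by the union bound.


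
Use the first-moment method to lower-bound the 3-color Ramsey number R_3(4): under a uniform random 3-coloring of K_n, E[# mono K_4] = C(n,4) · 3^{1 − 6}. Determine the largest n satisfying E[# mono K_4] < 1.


We need C(n, 4) · 3^{1 − 6} < 1, i.e. C(n, 4) < 3^{6 − 1} = 243.
Check values of n near the boundary:
  n = 6: C(6, 4) = 15; 15 < 243? YES
  n = 7: C(7, 4) = 35; 35 < 243? YES
  n = 8: C(8, 4) = 70; 70 < 243? YES
  n = 9: C(9, 4) = 126; 126 < 243? YES
  n = 10: C(10, 4) = 210; 210 < 243? YES
  n = 11: C(11, 4) = 330; 330 < 243? NO
  n = 12: C(12, 4) = 495; 495 < 243? NO
The largest n with C(n, 4) < 243 is n = 10 (where E[X] = 70/81 ≈ 0.864198). Hence R_3(4) > 10, i.e. R_3(4) ≥ 11.

Largest n = 10; hence R_3(4) > 10.


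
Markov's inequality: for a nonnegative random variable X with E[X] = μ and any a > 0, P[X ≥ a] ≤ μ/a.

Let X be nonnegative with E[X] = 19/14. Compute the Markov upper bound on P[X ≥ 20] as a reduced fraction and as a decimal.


μ = E[X] = 19/14, a = 20.
Markov: P[X ≥ 20] ≤ μ/a = (19/14)/20 = 19/280.
Numerically: ≈ 0.06786.
(Since a = 20 > μ = 1.35714, the bound 19/280 is < 1 and informative.)

P[X ≥ 20] ≤ 19/280 ≈ 0.06786.


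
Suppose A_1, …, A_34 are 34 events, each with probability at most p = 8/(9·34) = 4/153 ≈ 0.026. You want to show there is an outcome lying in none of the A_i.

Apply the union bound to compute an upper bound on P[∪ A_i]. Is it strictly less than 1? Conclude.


Union bound: P[∪_{i=1}^{34} A_i] ≤ Σ_i P[A_i] ≤ 34·p = 34·(4/153) = 8/9.
Numerically: 8/9 ≈ 0.889.
Is 8/9 < 1? YES.
Since P[∪ A_i] ≤ 8/9 < 1, the complement has P[∩ A_i^c] ≥ 1 − 8/9 = 1/9 > 0, so some outcome avoids every A_i.

34·p = 8/9 ≈ 0.889; existence CERTIFIED by the union bound.


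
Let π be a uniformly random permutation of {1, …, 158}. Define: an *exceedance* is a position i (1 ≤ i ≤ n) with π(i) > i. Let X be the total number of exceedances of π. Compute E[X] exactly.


Write X = Σ_{i=1}^{158} X_i, where X_i = 1_{π(i) > i}.
For each fixed i, π(i) is uniform over {1, …, 158} (marginal of a uniform permutation), so P[π(i) > i] = (n − i)/n. Summing: Σ_{i=1}^{158} (n − i)/n = (0 + 1 + … + 157)/158 = 158(158 − 1)/(2·158) = (158 − 1)/2.
Hence E[X] = Σ_{i=1}^{158} (158 − i)/158 = 157/2 ≈ 78.500000.

E[X] = 157/2 = 78.500000.


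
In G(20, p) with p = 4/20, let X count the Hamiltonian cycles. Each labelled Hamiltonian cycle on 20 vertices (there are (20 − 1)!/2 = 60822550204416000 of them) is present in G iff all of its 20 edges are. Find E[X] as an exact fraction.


K_20 has (20 − 1)!/2 = 60822550204416000 labelled Hamiltonian cycles.
For each such Hamiltonian cycle H, let X_H = 1 if all 20 edges of H are present in G. Then P[X_H = 1] = p^{20} = (1/5)^{20} = 1/95367431640625.
By linearity of expectation: E[X] = Σ_H E[X_H] = 60822550204416000 · p^{20} = 60822550204416000 · 1/95367431640625 = 486580401635328/762939453125.
Numerically: E[X] ≈ 638.

E[X] = 60822550204416000 · (1/5)^{20} = 486580401635328/762939453125 ≈ 638.


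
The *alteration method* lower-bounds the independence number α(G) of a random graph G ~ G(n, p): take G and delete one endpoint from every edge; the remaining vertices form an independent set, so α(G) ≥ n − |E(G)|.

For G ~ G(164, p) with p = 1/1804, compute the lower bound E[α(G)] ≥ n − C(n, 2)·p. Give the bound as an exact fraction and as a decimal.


E[|E(G)|] = C(164, 2)·p = 13366 · (1/1804) = 163/22.
E[α(G)] ≥ n − E[|E(G)|] = 164 − 163/22 = 3445/22.
Numerically: ≈ 156.5909.
(This is only a lower bound; the true E[α(G)] may be larger.)

E[α(G)] ≥ 3445/22 ≈ 156.5909.


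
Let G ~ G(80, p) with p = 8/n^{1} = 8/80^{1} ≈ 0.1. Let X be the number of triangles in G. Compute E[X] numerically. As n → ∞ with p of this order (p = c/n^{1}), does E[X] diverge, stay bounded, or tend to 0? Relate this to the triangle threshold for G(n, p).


Number of potential triangles: C(80, 3) = 82160.
Each occurs with probability p³ ≈ (0.1)³ ≈ 1.00000e-03.
By linearity: E[X] = C(80, 3)·p³ ≈ 82160 · 1.00000e-03 ≈ 82.160.
Here α = 1, so p = 8/n is exactly at the triangle threshold p ~ 1/n. Asymptotically E[X] → c³/6 = 8³/6 = 256/3 ≈ 85.333, a bounded constant. In this regime the triangle count is asymptotically Poisson(c³/6).

E[X] ≈ 82.160; in regime p = Θ(1/n^{1}) E[X] stays bounded (at the triangle threshold p ~ 1/n).


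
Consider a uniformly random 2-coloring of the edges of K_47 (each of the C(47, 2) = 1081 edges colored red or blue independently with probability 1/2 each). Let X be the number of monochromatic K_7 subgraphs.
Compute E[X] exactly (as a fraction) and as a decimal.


Let X = Σ_S X_S over the C(47, 7) = 62891499 subsets S of size 7, where X_S = 1 if the K_7 on S is monochromatic.
For a fixed S, the K_7 on S has C(7, 2) = 21 edges. P[all 21 edges red] = (1/2)^21, and likewise for blue, so P[monochromatic] = 2·(1/2)^21 = 2^{1 − 21} = 1/1048576.
By linearity of expectation: E[X] = C(47, 7) · 2^{1 − 21} = 62891499 · 1/1048576 = 62891499/1048576.
Numerically: E[X] ≈ 59.978007.

E[X] = C(47,7)·2^(1−C(7,2)) = 62891499/1048576 ≈ 59.978007.


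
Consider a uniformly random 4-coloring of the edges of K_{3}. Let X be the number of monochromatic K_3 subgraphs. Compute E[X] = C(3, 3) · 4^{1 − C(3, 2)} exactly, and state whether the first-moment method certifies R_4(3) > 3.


E[X] = C(3, 3) · 4^{1 − 3} = 1 · 4^{−2} = 1/16.
As a reduced fraction: E[X] = 1/16 ≈ 0.062500.
Is E[X] < 1? YES.
Since E[X] < 1, there exists a 4-coloring of K_{3} with no monochromatic K_3; hence R_4(3) > 3.

E[X] = 1/16 ≈ 0.062500; E[X] < 1, so R_4(3) > 3.


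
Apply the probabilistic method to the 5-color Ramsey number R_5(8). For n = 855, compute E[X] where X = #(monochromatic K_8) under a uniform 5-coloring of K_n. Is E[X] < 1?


E[X] = C(855, 8) · 5^{1 − 28} = 6854000254398702450 · 5^{−27} = 6854000254398702450/7450580596923828125.
As a reduced fraction: E[X] = 274160010175948098/298023223876953125 ≈ 0.91993.
Is E[X] < 1? YES.
Since E[X] < 1, there exists a 5-coloring of K_{855} with no monochromatic K_8; hence R_5(8) > 855.

E[X] = 274160010175948098/298023223876953125 ≈ 0.91993; E[X] < 1, so R_5(8) > 855.


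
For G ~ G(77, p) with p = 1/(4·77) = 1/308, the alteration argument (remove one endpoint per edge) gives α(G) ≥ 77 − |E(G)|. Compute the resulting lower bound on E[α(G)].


E[|E(G)|] = C(77, 2)·p = 2926 · (1/308) = 19/2.
E[α(G)] ≥ n − E[|E(G)|] = 77 − 19/2 = 135/2.
Numerically: ≈ 67.500.
(This is only a lower bound; the true E[α(G)] may be larger.)

E[α(G)] ≥ 135/2 ≈ 67.500.


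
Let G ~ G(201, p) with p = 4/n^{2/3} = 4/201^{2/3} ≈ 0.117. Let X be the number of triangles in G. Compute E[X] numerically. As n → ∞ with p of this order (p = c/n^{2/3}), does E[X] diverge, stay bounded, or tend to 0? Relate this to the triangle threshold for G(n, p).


Number of potential triangles: C(201, 3) = 1333300.
Each occurs with probability p³ ≈ (0.117)³ ≈ 1.58412e-03.
By linearity: E[X] = C(201, 3)·p³ ≈ 1333300 · 1.58412e-03 ≈ 2112.106.
Since α = 2/3 < 1, p = c/n^{2/3} ≫ 1/n is above the triangle threshold p ~ 1/n. Asymptotically E[X] ~ (c³/6)·n^{3(1−α)} = (4³/6)·n^{1} → ∞; triangles are abundant w.h.p.

E[X] ≈ 2112.106; in regime p = Θ(1/n^{2/3}) E[X] diverges (above the triangle threshold p ~ 1/n).


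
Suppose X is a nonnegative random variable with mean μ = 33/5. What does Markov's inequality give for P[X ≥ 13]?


μ = E[X] = 33/5, a = 13.
Markov: P[X ≥ 13] ≤ μ/a = (33/5)/13 = 33/65.
Numerically: ≈ 0.50769.
(Since a = 13 > μ = 6.60000, the bound 33/65 is < 1 and informative.)

P[X ≥ 13] ≤ 33/65 ≈ 0.50769.


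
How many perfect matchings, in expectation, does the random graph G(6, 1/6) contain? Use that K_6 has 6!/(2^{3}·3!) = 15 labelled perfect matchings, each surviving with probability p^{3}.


K_6 has 6!/(2^{3}·3!) = 15 labelled perfect matchings.
For each such perfect matching H, let X_H = 1 if all 3 edges of H are present in G. Then P[X_H = 1] = p^{3} = (1/6)^{3} = 1/216.
By linearity: E[X] = Σ_H E[X_H] = 15 · p^{3} = 15 · 1/216 = 5/72.
Numerically: E[X] ≈ 0.0694444.

E[X] = 15 · (1/6)^{3} = 5/72 ≈ 0.0694444.


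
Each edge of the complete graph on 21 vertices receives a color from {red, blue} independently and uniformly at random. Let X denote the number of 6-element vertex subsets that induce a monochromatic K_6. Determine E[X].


Let X = Σ_S X_S over the C(21, 6) = 54264 subsets S of size 6, where X_S = 1 if the K_6 on S is monochromatic.
For a fixed S, the K_6 on S has C(6, 2) = 15 edges. P[all 15 edges red] = (1/2)^15, and likewise for blue, so P[monochromatic] = 2·(1/2)^15 = 2^{1 − 15} = 1/16384.
By linearity of expectation: E[X] = C(21, 6) · 2^{1 − 15} = 54264 · 1/16384 = 6783/2048.
Numerically: E[X] ≈ 3.312.

E[X] = C(21,6)·2^(1−C(6,2)) = 6783/2048 ≈ 3.312.


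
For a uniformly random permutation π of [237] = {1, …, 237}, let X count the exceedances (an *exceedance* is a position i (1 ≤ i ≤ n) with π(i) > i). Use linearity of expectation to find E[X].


Write X = Σ_{i=1}^{237} X_i, where X_i = 1_{π(i) > i}.
For each fixed i, π(i) is uniform over {1, …, 237} (marginal of a uniform permutation), so P[π(i) > i] = (n − i)/n. Summing: Σ_{i=1}^{237} (n − i)/n = (0 + 1 + … + 236)/237 = 237(237 − 1)/(2·237) = (237 − 1)/2.
Hence E[X] = Σ_{i=1}^{237} (237 − i)/237 = 118 ≈ 118.000000.

E[X] = 118 = 118.000000.


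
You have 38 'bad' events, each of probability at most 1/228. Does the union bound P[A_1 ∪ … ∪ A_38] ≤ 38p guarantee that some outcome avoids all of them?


Union bound: P[∪_{i=1}^{38} A_i] ≤ Σ_i P[A_i] ≤ 38·p = 38·(1/228) = 1/6.
Numerically: 1/6 ≈ 0.167.
Is 1/6 < 1? YES.
Since P[∪ A_i] ≤ 1/6 < 1, the complement has P[∩ A_i^c] ≥ 1 − 1/6 = 5/6 > 0, so some outcome avoids every A_i.

38·p = 1/6 ≈ 0.167; existence CERTIFIED by the union bound.
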